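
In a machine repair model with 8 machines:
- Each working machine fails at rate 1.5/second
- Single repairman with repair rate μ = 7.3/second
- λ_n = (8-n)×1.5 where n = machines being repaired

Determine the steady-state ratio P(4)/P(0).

P(4)/P(0) = ∏_{i=0}^{4-1} λ_i/μ_{i+1}
= (8-0)×1.5/7.3 × (8-1)×1.5/7.3 × (8-2)×1.5/7.3 × (8-3)×1.5/7.3
= 2.9949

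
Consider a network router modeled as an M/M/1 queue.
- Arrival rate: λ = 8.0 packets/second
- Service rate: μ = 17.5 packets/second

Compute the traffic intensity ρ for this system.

Server utilization: ρ = λ/μ
ρ = 8.0/17.5 = 0.4571
The server is busy 45.71% of the time.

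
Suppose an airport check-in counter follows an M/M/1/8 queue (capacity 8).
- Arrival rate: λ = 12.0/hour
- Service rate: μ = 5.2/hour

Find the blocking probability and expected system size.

ρ = λ/μ = 12.0/5.2 = 2.3077
P₀ = (1-ρ)/(1-ρ^(K+1)) = (1-2.3077)/(1-2.3077^9) = -1.3077/-1855.1546 = 0.0007049
P_K = P₀×ρ^K = 0.0007049 × 2.3077^8 = 0.0007049 × 804.3310 = 0.5670
Blocking probability P_8 = 0.5670 (56.70%)
L = ρ[1 - (K+1)ρ^K + Kρ^(K+1)] / [(1-ρ)(1-ρ^(K+1))]
L = 2.3077 × (1 - 9×804.3310 + 8×1856.1546) / ((1 - 2.3077) × (1 - 1856.1546)) = 7.2401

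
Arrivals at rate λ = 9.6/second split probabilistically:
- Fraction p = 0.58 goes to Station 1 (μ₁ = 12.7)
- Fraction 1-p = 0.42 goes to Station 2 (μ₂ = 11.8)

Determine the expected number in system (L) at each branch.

Effective rates: λ₁ = 9.6×0.58 = 5.568, λ₂ = 9.6×0.42 = 4.032
Station 1: ρ₁ = 5.568/12.7 = 0.43843, L₁ = ρ₁/(1-ρ₁) = 0.43843/(1-0.43843) = 0.7807
Station 2: ρ₂ = 4.032/11.8 = 0.3417, L₂ = ρ₂/(1-ρ₂) = 0.3417/(1-0.3417) = 0.5191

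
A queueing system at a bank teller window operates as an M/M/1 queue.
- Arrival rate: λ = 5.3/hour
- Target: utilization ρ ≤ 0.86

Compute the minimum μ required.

ρ = λ/μ, so μ = λ/ρ
μ ≥ 5.3/0.86 = 6.1628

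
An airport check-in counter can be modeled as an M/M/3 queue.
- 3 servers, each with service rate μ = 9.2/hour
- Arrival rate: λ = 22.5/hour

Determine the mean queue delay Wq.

Traffic intensity: ρ = λ/(cμ) = 22.5/(3×9.2) = 0.8152
Since ρ = 0.8152 < 1, system is stable.
Offered load a = λ/μ = cρ = 22.5/9.2 = 2.4457
P₀ = [ Σₙ₌₀^2 aⁿ/n! + a^3/(3!(1-ρ)) ]⁻¹
Σ = a^0/0! + a^1/1! + a^2/2! = 1.0000 + 2.4457 + 2.9906 = 6.4363
a^3/(3!(1-ρ)) = 14.6280/(6 × 0.184783) = 13.1939
P₀ = 1/(6.4363 + 13.1939) = 0.05094
Lq = P₀·a^3·ρ / (3!(1-ρ)²) = 0.050942 × 14.6280 × 0.81522 / (6 × 0.034145) = 2.9652
Wq = Lq/λ = 2.9652/22.5 = 0.1318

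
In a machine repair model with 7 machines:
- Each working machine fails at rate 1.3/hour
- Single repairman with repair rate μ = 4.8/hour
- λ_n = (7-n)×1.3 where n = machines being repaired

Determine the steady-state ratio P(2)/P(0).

P(2)/P(0) = ∏_{i=0}^{2-1} λ_i/μ_{i+1}
= (7-0)×1.3/4.8 × (7-1)×1.3/4.8
= 3.0807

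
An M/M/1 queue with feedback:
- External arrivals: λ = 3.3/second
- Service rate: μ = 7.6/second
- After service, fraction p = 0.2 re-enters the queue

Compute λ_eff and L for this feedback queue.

Effective arrival rate: λ_eff = λ/(1-p) = 3.3/(1-0.2) = 3.3/0.80 = 4.1250
ρ = λ_eff/μ = 4.1250/7.6 = 0.5427632
L = ρ/(1-ρ) = 0.5427632/(1-0.5427632) = 1.1871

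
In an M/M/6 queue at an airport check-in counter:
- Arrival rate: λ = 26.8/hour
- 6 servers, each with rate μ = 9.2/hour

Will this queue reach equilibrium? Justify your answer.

Stability requires ρ = λ/(cμ) < 1
ρ = 26.8/(6 × 9.2) = 26.8/55.20 = 0.4855
Since 0.4855 < 1, the system is STABLE.
The servers are busy 48.55% of the time.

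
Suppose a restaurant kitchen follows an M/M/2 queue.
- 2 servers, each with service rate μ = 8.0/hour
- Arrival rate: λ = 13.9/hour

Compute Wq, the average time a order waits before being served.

Traffic intensity: ρ = λ/(cμ) = 13.9/(2×8.0) = 0.8688
Since ρ = 0.8688 < 1, system is stable.
Offered load a = λ/μ = cρ = 13.9/8.0 = 1.7375
P₀ = [ Σₙ₌₀^1 aⁿ/n! + a^2/(2!(1-ρ)) ]⁻¹
Σ = a^0/0! + a^1/1! = 1.0000 + 1.7375 = 2.7375
a^2/(2!(1-ρ)) = 3.0189/(2 × 0.13125) = 11.5006
P₀ = 1/(2.7375 + 11.5006) = 0.07023
Lq = P₀·a^2·ρ / (2!(1-ρ)²) = 0.0702341 × 3.01891 × 0.868750 / (2 × 0.0172266) = 5.3464
Wq = Lq/λ = 5.3464/13.9 = 0.3846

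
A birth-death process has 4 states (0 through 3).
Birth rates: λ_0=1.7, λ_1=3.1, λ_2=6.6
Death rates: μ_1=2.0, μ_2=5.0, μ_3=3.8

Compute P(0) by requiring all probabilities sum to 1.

Ratios P(n)/P(0) = (λ₀···λₙ₋₁)/(μ₁···μₙ):
P(1)/P(0) = (1.7)/(2.0) = 0.8500
P(2)/P(0) = (1.7×3.1)/(2.0×5.0) = 0.5270
P(3)/P(0) = (1.7×3.1×6.6)/(2.0×5.0×3.8) = 0.9153

Normalization: ∑ P(n) = 1
P(0) × (1.0000 + 0.8500 + 0.5270 + 0.9153) = 1
P(0) × 3.2923 = 1
P(0) = 1/3.2923 = 0.3037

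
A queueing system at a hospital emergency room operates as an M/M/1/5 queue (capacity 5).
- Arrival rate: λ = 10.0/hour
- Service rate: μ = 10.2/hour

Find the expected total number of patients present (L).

ρ = λ/μ = 10.0/10.2 = 0.9804
P₀ = (1-ρ)/(1-ρ^(K+1)) = (1-0.9804)/(1-0.9804^6) = 0.01960/0.1120 = 0.1750
P_K = P₀×ρ^K = 0.1750 × 0.9804^5 = 0.1750 × 0.9058 = 0.1585
L = ρ[1 - (K+1)ρ^K + Kρ^(K+1)] / [(1-ρ)(1-ρ^(K+1))]
L = 0.9804 × (1 - 6×0.90576704 + 5×0.88801401) / ((1 - 0.9804) × (1 - 0.88801401)) = 2.4423 patients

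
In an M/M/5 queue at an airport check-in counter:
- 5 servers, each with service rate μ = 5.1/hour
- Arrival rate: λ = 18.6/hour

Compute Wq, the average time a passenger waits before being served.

Traffic intensity: ρ = λ/(cμ) = 18.6/(5×5.1) = 0.7294
Since ρ = 0.7294 < 1, system is stable.
Offered load a = λ/μ = cρ = 18.6/5.1 = 3.6471
P₀ = [ Σₙ₌₀^4 aⁿ/n! + a^5/(5!(1-ρ)) ]⁻¹
Σ = a^0/0! + a^1/1! + a^2/2! + a^3/3! + a^4/4! = 1.0000 + 3.6471 + 6.6505 + 8.0849 + 7.3716 = 26.7541
a^5/(5!(1-ρ)) = 645.2289/(120 × 0.270588) = 19.8712
P₀ = 1/(26.7541 + 19.8712) = 0.02145
Lq = P₀·a^5·ρ / (5!(1-ρ)²) = 0.02145 × 645.2289 × 0.7294 / (120 × 0.07322) = 1.1489
Wq = Lq/λ = 1.1489/18.6 = 0.06177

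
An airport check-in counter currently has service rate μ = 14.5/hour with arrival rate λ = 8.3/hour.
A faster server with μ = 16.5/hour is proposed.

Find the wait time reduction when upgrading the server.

System 1: ρ₁ = 8.3/14.5 = 0.5724, W₁ = 1/(14.5-8.3) = 0.16129
System 2: ρ₂ = 8.3/16.5 = 0.5030, W₂ = 1/(16.5-8.3) = 0.12195
Improvement: (W₁-W₂)/W₁ = (0.16129-0.12195)/0.16129 = 24.39%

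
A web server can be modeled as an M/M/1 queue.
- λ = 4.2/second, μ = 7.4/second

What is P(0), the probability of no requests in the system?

ρ = λ/μ = 4.2/7.4 = 0.5676
P(0) = 1 - ρ = 1 - 0.5676 = 0.4324
The server is idle 43.24% of the time.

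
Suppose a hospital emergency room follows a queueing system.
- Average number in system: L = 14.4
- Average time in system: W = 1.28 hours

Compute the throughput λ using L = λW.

Little's Law: L = λW, so λ = L/W
λ = 14.4/1.28 = 11.2500 patients/hour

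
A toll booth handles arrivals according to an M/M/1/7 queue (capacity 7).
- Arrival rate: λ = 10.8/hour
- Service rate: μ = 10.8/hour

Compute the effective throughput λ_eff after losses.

ρ = λ/μ = 10.8/10.8 = 1 exactly.
With ρ = 1 the usual (1-ρ)/(1-ρ^(K+1)) form is 0/0; instead every state 0..K is equally likely.
P₀ = 1/(K+1) = 1/8 = 0.1250
P_K = P₀×ρ^K = P₀ = 0.1250
λ_eff = λ(1-P_K) = 10.8 × (1 - 0.1250) = 10.8 × 0.8750 = 9.4500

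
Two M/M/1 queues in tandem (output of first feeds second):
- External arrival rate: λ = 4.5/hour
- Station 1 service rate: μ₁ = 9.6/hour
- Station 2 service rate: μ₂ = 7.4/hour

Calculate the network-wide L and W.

By Jackson's theorem, each station behaves as independent M/M/1.
Station 1: ρ₁ = 4.5/9.6 = 0.4688, L₁ = ρ₁/(1-ρ₁) = λ/(μ₁-λ) = 4.5/5.10 = 0.8824
Station 2: ρ₂ = 4.5/7.4 = 0.6081, L₂ = ρ₂/(1-ρ₂) = λ/(μ₂-λ) = 4.5/2.90 = 1.5517
Total: L = L₁ + L₂ = 0.8824 + 1.5517 = 2.4341
W = L/λ = 2.4341/4.5 = 0.5409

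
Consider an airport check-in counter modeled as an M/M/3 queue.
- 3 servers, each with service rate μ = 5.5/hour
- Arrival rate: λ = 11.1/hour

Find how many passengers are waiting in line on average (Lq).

Traffic intensity: ρ = λ/(cμ) = 11.1/(3×5.5) = 0.6727
Since ρ = 0.6727 < 1, system is stable.
Offered load a = λ/μ = cρ = 11.1/5.5 = 2.0182
P₀ = [ Σₙ₌₀^2 aⁿ/n! + a^3/(3!(1-ρ)) ]⁻¹
Σ = a^0/0! + a^1/1! + a^2/2! = 1.0000 + 2.0182 + 2.0365 = 5.0547
a^3/(3!(1-ρ)) = 8.2202/(6 × 0.32727) = 4.1862
P₀ = 1/(5.0547 + 4.1862) = 0.1082
Lq = P₀·a^3·ρ / (3!(1-ρ)²) = 0.108214 × 8.22017 × 0.672727 / (6 × 0.107107) = 0.9312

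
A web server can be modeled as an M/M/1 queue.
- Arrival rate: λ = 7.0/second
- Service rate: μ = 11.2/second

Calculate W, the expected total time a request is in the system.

First, compute utilization: ρ = λ/μ = 7.0/11.2 = 0.6250
For M/M/1: W = 1/(μ-λ)
W = 1/(11.2-7.0) = 1/4.20
W = 0.2381 seconds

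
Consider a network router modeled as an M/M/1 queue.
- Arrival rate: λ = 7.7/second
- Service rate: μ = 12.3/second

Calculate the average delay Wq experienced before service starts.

First, compute utilization: ρ = λ/μ = 7.7/12.3 = 0.6260
For M/M/1: Wq = λ/(μ(μ-λ))
Wq = 7.7/(12.3 × (12.3-7.7))
Wq = 7.7/(12.3 × 4.60)
Wq = 0.1361 seconds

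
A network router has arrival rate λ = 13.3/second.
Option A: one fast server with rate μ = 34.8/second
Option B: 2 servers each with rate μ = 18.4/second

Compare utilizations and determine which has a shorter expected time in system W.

Option A: single server μ = 34.8 (M/M/1)
  ρ_A = 13.3/34.8 = 0.3822
  W_A = 1/(μ-λ) = 1/(34.8-13.3) = 1/21.50 = 0.04651

Option B: 2 servers μ = 18.4 (M/M/2)
  ρ_B = λ/(cμ) = 13.3/(2×18.4) = 0.3614
  Offered load a = λ/μ = cρ = 13.3/18.4 = 0.7228
  P₀ = [ Σₙ₌₀^1 aⁿ/n! + a^2/(2!(1-ρ)) ]⁻¹
  Σ = a^0/0! + a^1/1! = 1.0000 + 0.7228 = 1.7228
  a^2/(2!(1-ρ)) = 0.5225/(2 × 0.6386) = 0.4091
  P₀ = 1/(1.7228 + 0.4091) = 0.4691
  Lq = P₀·a^2·ρ / (2!(1-ρ)²) = 0.4691 × 0.5225 × 0.3614 / (2 × 0.4078) = 0.1086
  Wq_B = Lq/λ = 0.1086/13.3 = 0.0081654
  W_B = Wq_B + 1/μ = 0.0081654 + 0.054348 = 0.06251

Since W_A = 0.04651 < W_B = 0.06251, Option A (single fast server) has the shorter time in system.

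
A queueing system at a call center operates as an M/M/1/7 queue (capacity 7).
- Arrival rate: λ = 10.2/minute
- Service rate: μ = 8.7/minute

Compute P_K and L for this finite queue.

ρ = λ/μ = 10.2/8.7 = 1.1724
P₀ = (1-ρ)/(1-ρ^(K+1)) = (1-1.1724)/(1-1.1724^8) = -0.1724/-2.5695 = 0.06709
P_K = P₀×ρ^K = 0.06709 × 1.1724^7 = 0.06709 × 3.0446 = 0.2043
Blocking probability P_7 = 0.2043 (20.43%)
L = ρ[1 - (K+1)ρ^K + Kρ^(K+1)] / [(1-ρ)(1-ρ^(K+1))]
L = 1.1724 × (1 - 8×3.04460 + 7×3.56949) / ((1 - 1.1724) × (1 - 3.56949)) = 4.3130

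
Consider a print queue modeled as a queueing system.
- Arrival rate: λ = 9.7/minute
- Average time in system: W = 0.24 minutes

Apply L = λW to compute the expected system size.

Little's Law: L = λW
L = 9.7 × 0.24 = 2.3280 jobs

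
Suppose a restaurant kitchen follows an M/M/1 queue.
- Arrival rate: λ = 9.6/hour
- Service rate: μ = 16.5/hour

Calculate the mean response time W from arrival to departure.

First, compute utilization: ρ = λ/μ = 9.6/16.5 = 0.5818
For M/M/1: W = 1/(μ-λ)
W = 1/(16.5-9.6) = 1/6.90
W = 0.1449 hours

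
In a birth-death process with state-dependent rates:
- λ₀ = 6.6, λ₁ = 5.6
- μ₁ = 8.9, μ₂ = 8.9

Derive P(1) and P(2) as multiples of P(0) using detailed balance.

Balance equations:
State 0: λ₀P₀ = μ₁P₁ → P₁ = (λ₀/μ₁)P₀ = (6.6/8.9)P₀ = 0.7416P₀
State 1: P₂ = (λ₀λ₁)/(μ₁μ₂)P₀ = (6.6×5.6)/(8.9×8.9)P₀ = 0.4666P₀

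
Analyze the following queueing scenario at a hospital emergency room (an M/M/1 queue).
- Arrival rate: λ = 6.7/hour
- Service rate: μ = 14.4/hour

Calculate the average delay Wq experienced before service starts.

First, compute utilization: ρ = λ/μ = 6.7/14.4 = 0.4653
For M/M/1: Wq = λ/(μ(μ-λ))
Wq = 6.7/(14.4 × (14.4-6.7))
Wq = 6.7/(14.4 × 7.70)
Wq = 0.06043 hours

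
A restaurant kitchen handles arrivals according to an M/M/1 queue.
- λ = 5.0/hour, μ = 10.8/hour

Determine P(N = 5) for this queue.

ρ = λ/μ = 5.0/10.8 = 0.46296
P(n) = (1-ρ)ρⁿ
P(5) = (1-0.46296) × 0.46296^5
P(5) = 0.5370 × 0.02127
P(5) = 0.01142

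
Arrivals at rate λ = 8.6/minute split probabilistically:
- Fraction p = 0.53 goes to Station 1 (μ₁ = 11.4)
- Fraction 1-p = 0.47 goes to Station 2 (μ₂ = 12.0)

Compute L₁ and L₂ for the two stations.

Effective rates: λ₁ = 8.6×0.53 = 4.558, λ₂ = 8.6×0.47 = 4.042
Station 1: ρ₁ = 4.558/11.4 = 0.39982, L₁ = ρ₁/(1-ρ₁) = 0.39982/(1-0.39982) = 0.6662
Station 2: ρ₂ = 4.042/12.0 = 0.33683, L₂ = ρ₂/(1-ρ₂) = 0.33683/(1-0.33683) = 0.5079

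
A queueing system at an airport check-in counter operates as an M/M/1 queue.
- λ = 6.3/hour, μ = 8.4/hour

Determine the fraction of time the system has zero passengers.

ρ = λ/μ = 6.3/8.4 = 0.7500
P(0) = 1 - ρ = 1 - 0.7500 = 0.2500
The server is idle 25.00% of the time.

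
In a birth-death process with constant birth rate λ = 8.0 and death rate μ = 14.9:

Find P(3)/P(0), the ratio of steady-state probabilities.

For constant rates: P(n)/P(0) = (λ/μ)^n
P(3)/P(0) = (8.0/14.9)^3 = 0.5369^3 = 0.1548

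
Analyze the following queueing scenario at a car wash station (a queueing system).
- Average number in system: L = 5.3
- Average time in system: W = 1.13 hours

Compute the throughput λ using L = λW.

Little's Law: L = λW, so λ = L/W
λ = 5.3/1.13 = 4.6903 cars/hour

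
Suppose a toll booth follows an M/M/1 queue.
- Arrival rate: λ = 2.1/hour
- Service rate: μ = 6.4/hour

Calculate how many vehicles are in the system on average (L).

ρ = λ/μ = 2.1/6.4 = 0.3281
For M/M/1: L = λ/(μ-λ)
L = 2.1/(6.4-2.1) = 2.1/4.30
L = 0.4884 vehicles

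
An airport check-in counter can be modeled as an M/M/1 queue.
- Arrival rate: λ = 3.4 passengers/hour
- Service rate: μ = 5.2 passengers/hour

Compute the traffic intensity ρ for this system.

Server utilization: ρ = λ/μ
ρ = 3.4/5.2 = 0.6538
The server is busy 65.38% of the time.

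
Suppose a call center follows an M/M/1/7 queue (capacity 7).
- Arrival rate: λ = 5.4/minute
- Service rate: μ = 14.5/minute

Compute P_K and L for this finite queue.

ρ = λ/μ = 5.4/14.5 = 0.372414
P₀ = (1-ρ)/(1-ρ^(K+1)) = (1-0.372414)/(1-0.372414^8) = 0.62759/0.99963 = 0.6278
P_K = P₀×ρ^K = 0.62782 × 0.372414^7 = 0.62782 × 0.00099353 = 0.0006238
Blocking probability P_7 = 0.0006238 (0.06238%)
L = ρ[1 - (K+1)ρ^K + Kρ^(K+1)] / [(1-ρ)(1-ρ^(K+1))]
L = 0.372414 × (1 - 8×0.0009935 + 7×0.0003700) / ((1 - 0.372414) × (1 - 0.0003700)) = 0.5904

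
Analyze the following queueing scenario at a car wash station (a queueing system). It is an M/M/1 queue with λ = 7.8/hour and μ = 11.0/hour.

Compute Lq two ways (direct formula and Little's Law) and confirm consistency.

Method 1 (direct): Lq = λ²/(μ(μ-λ)) = 60.84/(11.0 × 3.20) = 1.7284

Method 2 (Little's Law):
W = 1/(μ-λ) = 1/3.20 = 0.3125
Wq = W - 1/μ = 0.3125 - 0.09091 = 0.22159
Lq = λWq = 7.8 × 0.22159 = 1.7284 ✔ (matches Method 1)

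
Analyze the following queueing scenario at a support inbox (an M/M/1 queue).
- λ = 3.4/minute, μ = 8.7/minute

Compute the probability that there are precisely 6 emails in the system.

ρ = λ/μ = 3.4/8.7 = 0.3908
P(n) = (1-ρ)ρⁿ
P(6) = (1-0.3908) × 0.3908^6
P(6) = 0.6092 × 0.003562
P(6) = 0.002170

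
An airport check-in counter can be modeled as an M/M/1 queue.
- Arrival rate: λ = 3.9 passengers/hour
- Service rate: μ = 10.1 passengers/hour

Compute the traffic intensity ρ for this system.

Server utilization: ρ = λ/μ
ρ = 3.9/10.1 = 0.3861
The server is busy 38.61% of the time.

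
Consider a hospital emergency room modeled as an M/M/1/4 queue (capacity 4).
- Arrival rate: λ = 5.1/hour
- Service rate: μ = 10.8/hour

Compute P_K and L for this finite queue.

ρ = λ/μ = 5.1/10.8 = 0.47222
P₀ = (1-ρ)/(1-ρ^(K+1)) = (1-0.47222)/(1-0.47222^5) = 0.5278/0.9765 = 0.5405
P_K = P₀×ρ^K = 0.5405 × 0.47222^4 = 0.5405 × 0.04973 = 0.02688
Blocking probability P_4 = 0.02688 (2.69%)
L = ρ[1 - (K+1)ρ^K + Kρ^(K+1)] / [(1-ρ)(1-ρ^(K+1))]
L = 0.47222 × (1 - 5×0.04973 + 4×0.02348) / ((1 - 0.47222) × (1 - 0.02348)) = 0.7745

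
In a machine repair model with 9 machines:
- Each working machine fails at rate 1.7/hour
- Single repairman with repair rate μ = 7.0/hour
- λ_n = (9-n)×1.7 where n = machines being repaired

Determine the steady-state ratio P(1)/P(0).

P(1)/P(0) = ∏_{i=0}^{1-1} λ_i/μ_{i+1}
= (9-0)×1.7/7.0
= 2.1857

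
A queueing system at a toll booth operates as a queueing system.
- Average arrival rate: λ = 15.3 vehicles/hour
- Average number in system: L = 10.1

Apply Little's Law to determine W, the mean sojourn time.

Little's Law: L = λW, so W = L/λ
W = 10.1/15.3 = 0.6601 hours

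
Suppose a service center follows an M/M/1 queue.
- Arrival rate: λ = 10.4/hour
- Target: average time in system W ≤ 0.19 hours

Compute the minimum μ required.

For M/M/1: W = 1/(μ-λ)
Need W ≤ 0.19, so 1/(μ-λ) ≤ 0.19
μ - λ ≥ 1/0.19 = 5.2632
μ ≥ 10.4 + 5.2632 = 15.6632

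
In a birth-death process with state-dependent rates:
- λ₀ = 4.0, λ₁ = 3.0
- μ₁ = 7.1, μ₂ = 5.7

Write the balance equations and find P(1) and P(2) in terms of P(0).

Balance equations:
State 0: λ₀P₀ = μ₁P₁ → P₁ = (λ₀/μ₁)P₀ = (4.0/7.1)P₀ = 0.5634P₀
State 1: P₂ = (λ₀λ₁)/(μ₁μ₂)P₀ = (4.0×3.0)/(7.1×5.7)P₀ = 0.2965P₀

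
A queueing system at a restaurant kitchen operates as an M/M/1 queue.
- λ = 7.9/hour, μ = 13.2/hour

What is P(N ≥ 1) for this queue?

ρ = λ/μ = 7.9/13.2 = 0.5985
P(N ≥ n) = ρⁿ
P(N ≥ 1) = 0.5985^1
P(N ≥ 1) = 0.5985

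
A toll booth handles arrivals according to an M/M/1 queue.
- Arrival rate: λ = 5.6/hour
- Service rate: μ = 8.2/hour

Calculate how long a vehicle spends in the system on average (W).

First, compute utilization: ρ = λ/μ = 5.6/8.2 = 0.6829
For M/M/1: W = 1/(μ-λ)
W = 1/(8.2-5.6) = 1/2.60
W = 0.3846 hours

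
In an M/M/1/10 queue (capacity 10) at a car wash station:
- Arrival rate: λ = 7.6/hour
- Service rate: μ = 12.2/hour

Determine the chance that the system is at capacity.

ρ = λ/μ = 7.6/12.2 = 0.62295
P₀ = (1-ρ)/(1-ρ^(K+1)) = (1-0.62295)/(1-0.62295^11) = 0.3770/0.9945 = 0.3791
P_K = P₀×ρ^K = 0.37913 × 0.62295^10 = 0.37913 × 0.0088010 = 0.003337
Blocking probability = 0.33%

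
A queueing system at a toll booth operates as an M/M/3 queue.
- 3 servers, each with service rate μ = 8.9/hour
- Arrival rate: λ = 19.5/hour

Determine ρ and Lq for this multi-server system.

Traffic intensity: ρ = λ/(cμ) = 19.5/(3×8.9) = 0.7303
Since ρ = 0.7303 < 1, system is stable.
Offered load a = λ/μ = cρ = 19.5/8.9 = 2.1910
P₀ = [ Σₙ₌₀^2 aⁿ/n! + a^3/(3!(1-ρ)) ]⁻¹
Σ = a^0/0! + a^1/1! + a^2/2! = 1.0000 + 2.1910 + 2.4003 = 5.5913
a^3/(3!(1-ρ)) = 10.5180/(6 × 0.269663) = 6.5007
P₀ = 1/(5.5913 + 6.5007) = 0.08270
Lq = P₀·a^3·ρ / (3!(1-ρ)²) = 0.082699 × 10.5180 × 0.73034 / (6 × 0.072718) = 1.4560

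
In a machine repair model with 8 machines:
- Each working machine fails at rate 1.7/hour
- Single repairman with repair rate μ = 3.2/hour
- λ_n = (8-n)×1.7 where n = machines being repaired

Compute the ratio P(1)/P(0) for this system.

P(1)/P(0) = ∏_{i=0}^{1-1} λ_i/μ_{i+1}
= (8-0)×1.7/3.2
= 4.2500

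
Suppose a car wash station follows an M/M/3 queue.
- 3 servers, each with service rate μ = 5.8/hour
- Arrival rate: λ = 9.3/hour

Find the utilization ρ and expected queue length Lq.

Traffic intensity: ρ = λ/(cμ) = 9.3/(3×5.8) = 0.5345
Since ρ = 0.5345 < 1, system is stable.
Offered load a = λ/μ = cρ = 9.3/5.8 = 1.6034
P₀ = [ Σₙ₌₀^2 aⁿ/n! + a^3/(3!(1-ρ)) ]⁻¹
Σ = a^0/0! + a^1/1! + a^2/2! = 1.00000 + 1.60345 + 1.28552 = 3.8890
a^3/(3!(1-ρ)) = 4.1225/(6 × 0.4655) = 1.4760
P₀ = 1/(3.8890 + 1.4760) = 0.1864
Lq = P₀·a^3·ρ / (3!(1-ρ)²) = 0.1864 × 4.1225 × 0.5345 / (6 × 0.2167) = 0.3159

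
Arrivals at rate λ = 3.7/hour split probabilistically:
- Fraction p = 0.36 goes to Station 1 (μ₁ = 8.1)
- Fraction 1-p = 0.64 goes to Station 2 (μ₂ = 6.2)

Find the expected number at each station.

Effective rates: λ₁ = 3.7×0.36 = 1.332, λ₂ = 3.7×0.64 = 2.368
Station 1: ρ₁ = 1.332/8.1 = 0.16444, L₁ = ρ₁/(1-ρ₁) = 0.16444/(1-0.16444) = 0.1968
Station 2: ρ₂ = 2.368/6.2 = 0.38194, L₂ = ρ₂/(1-ρ₂) = 0.38194/(1-0.38194) = 0.6180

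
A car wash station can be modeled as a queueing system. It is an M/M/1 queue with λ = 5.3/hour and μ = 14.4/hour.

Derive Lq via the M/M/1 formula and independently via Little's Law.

Method 1 (direct): Lq = λ²/(μ(μ-λ)) = 28.09/(14.4 × 9.10) = 0.2144

Method 2 (Little's Law):
W = 1/(μ-λ) = 1/9.10 = 0.10989
Wq = W - 1/μ = 0.10989 - 0.069444 = 0.04045
Lq = λWq = 5.3 × 0.04045 = 0.2144 ✔ (matches Method 1)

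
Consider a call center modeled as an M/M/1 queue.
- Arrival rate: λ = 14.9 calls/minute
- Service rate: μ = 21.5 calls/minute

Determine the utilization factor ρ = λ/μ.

Server utilization: ρ = λ/μ
ρ = 14.9/21.5 = 0.6930
The server is busy 69.30% of the time.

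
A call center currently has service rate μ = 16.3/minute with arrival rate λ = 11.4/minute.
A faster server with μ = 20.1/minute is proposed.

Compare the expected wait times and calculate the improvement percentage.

System 1: ρ₁ = 11.4/16.3 = 0.6994, W₁ = 1/(16.3-11.4) = 0.20408
System 2: ρ₂ = 11.4/20.1 = 0.5672, W₂ = 1/(20.1-11.4) = 0.11494
Improvement: (W₁-W₂)/W₁ = (0.20408-0.11494)/0.20408 = 43.68%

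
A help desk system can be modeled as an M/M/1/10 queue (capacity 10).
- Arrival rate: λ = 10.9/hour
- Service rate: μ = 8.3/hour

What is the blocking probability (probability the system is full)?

ρ = λ/μ = 10.9/8.3 = 1.313253
P₀ = (1-ρ)/(1-ρ^(K+1)) = (1-1.313253)/(1-1.313253^11) = -0.31325/-19.0370 = 0.01645
P_K = P₀×ρ^K = 0.016455 × 1.313253^10 = 0.016455 × 15.2575 = 0.2511
Blocking probability = 25.11%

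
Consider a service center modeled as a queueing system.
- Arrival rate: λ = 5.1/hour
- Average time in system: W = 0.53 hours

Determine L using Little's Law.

Little's Law: L = λW
L = 5.1 × 0.53 = 2.7030 customers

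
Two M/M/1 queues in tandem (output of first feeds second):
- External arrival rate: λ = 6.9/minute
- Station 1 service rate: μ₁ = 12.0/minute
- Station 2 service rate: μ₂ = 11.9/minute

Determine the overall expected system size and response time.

By Jackson's theorem, each station behaves as independent M/M/1.
Station 1: ρ₁ = 6.9/12.0 = 0.5750, L₁ = ρ₁/(1-ρ₁) = λ/(μ₁-λ) = 6.9/5.10 = 1.3529
Station 2: ρ₂ = 6.9/11.9 = 0.5798, L₂ = ρ₂/(1-ρ₂) = λ/(μ₂-λ) = 6.9/5.00 = 1.3800
Total: L = L₁ + L₂ = 1.3529 + 1.3800 = 2.7329
W = L/λ = 2.7329/6.9 = 0.3961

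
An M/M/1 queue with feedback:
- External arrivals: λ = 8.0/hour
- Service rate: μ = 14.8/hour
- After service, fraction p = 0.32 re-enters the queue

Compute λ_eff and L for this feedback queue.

Effective arrival rate: λ_eff = λ/(1-p) = 8.0/(1-0.32) = 8.0/0.68 = 11.76471
ρ = λ_eff/μ = 11.76471/14.8 = 0.794913
L = ρ/(1-ρ) = 0.794913/(1-0.794913) = 3.8760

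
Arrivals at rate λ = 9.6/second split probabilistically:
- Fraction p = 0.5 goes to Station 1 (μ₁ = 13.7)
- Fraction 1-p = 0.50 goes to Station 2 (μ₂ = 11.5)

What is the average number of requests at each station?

Effective rates: λ₁ = 9.6×0.5 = 4.8, λ₂ = 9.6×0.50 = 4.8
Station 1: ρ₁ = 4.8/13.7 = 0.35036, L₁ = ρ₁/(1-ρ₁) = 0.35036/(1-0.35036) = 0.5393
Station 2: ρ₂ = 4.8/11.5 = 0.4174, L₂ = ρ₂/(1-ρ₂) = 0.4174/(1-0.4174) = 0.7164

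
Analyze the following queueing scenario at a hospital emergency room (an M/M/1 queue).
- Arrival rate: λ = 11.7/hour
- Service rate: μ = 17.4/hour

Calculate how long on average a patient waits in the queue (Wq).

First, compute utilization: ρ = λ/μ = 11.7/17.4 = 0.6724
For M/M/1: Wq = λ/(μ(μ-λ))
Wq = 11.7/(17.4 × (17.4-11.7))
Wq = 11.7/(17.4 × 5.70)
Wq = 0.1180 hours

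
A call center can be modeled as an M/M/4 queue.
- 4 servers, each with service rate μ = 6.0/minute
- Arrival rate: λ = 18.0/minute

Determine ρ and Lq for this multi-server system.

Traffic intensity: ρ = λ/(cμ) = 18.0/(4×6.0) = 0.7500
Since ρ = 0.7500 < 1, system is stable.
Offered load a = λ/μ = cρ = 18.0/6.0 = 3.0000
P₀ = [ Σₙ₌₀^3 aⁿ/n! + a^4/(4!(1-ρ)) ]⁻¹
Σ = a^0/0! + a^1/1! + a^2/2! + a^3/3! = 1.0000 + 3.0000 + 4.5000 + 4.5000 = 13.0000
a^4/(4!(1-ρ)) = 81.0000/(24 × 0.2500) = 13.5000
P₀ = 1/(13.0000 + 13.5000) = 0.03774
Lq = P₀·a^4·ρ / (4!(1-ρ)²) = 0.037736 × 81.0000 × 0.75000 / (24 × 0.062500) = 1.5283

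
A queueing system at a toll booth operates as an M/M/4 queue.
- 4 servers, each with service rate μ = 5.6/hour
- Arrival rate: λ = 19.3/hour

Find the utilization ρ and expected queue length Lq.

Traffic intensity: ρ = λ/(cμ) = 19.3/(4×5.6) = 0.8616
Since ρ = 0.8616 < 1, system is stable.
Offered load a = λ/μ = cρ = 19.3/5.6 = 3.4464
P₀ = [ Σₙ₌₀^3 aⁿ/n! + a^4/(4!(1-ρ)) ]⁻¹
Σ = a^0/0! + a^1/1! + a^2/2! + a^3/3! = 1.00000 + 3.44643 + 5.93893 + 6.82271 = 17.2081
a^4/(4!(1-ρ)) = 141.0838/(24 × 0.138393) = 42.4768
P₀ = 1/(17.2081 + 42.4768) = 0.01675
Lq = P₀·a^4·ρ / (4!(1-ρ)²) = 0.016755 × 141.0838 × 0.86161 / (24 × 0.019153) = 4.4308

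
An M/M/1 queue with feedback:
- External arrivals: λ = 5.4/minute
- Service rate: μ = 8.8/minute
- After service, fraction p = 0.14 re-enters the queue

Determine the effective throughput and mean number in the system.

Effective arrival rate: λ_eff = λ/(1-p) = 5.4/(1-0.14) = 5.4/0.86 = 6.2791
ρ = λ_eff/μ = 6.2791/8.8 = 0.71353
L = ρ/(1-ρ) = 0.71353/(1-0.71353) = 2.4908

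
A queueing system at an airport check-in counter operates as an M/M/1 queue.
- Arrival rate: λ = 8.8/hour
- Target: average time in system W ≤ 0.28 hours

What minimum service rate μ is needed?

For M/M/1: W = 1/(μ-λ)
Need W ≤ 0.28, so 1/(μ-λ) ≤ 0.28
μ - λ ≥ 1/0.28 = 3.5714
μ ≥ 8.8 + 3.5714 = 12.3714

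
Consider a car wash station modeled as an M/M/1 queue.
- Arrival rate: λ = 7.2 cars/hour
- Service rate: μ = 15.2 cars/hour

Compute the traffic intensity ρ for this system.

Server utilization: ρ = λ/μ
ρ = 7.2/15.2 = 0.4737
The server is busy 47.37% of the time.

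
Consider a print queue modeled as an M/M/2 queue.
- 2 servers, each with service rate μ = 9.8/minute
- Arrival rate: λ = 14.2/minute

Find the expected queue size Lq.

Traffic intensity: ρ = λ/(cμ) = 14.2/(2×9.8) = 0.7245
Since ρ = 0.7245 < 1, system is stable.
Offered load a = λ/μ = cρ = 14.2/9.8 = 1.4490
P₀ = [ Σₙ₌₀^1 aⁿ/n! + a^2/(2!(1-ρ)) ]⁻¹
Σ = a^0/0! + a^1/1! = 1.0000 + 1.4490 = 2.4490
a^2/(2!(1-ρ)) = 2.0995/(2 × 0.2755) = 3.8103
P₀ = 1/(2.4490 + 3.8103) = 0.1598
Lq = P₀·a^2·ρ / (2!(1-ρ)²) = 0.159763 × 2.09954 × 0.724490 / (2 × 0.0759059) = 1.6008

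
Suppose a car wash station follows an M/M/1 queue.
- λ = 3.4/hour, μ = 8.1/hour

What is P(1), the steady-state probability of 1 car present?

ρ = λ/μ = 3.4/8.1 = 0.4198
P(n) = (1-ρ)ρⁿ
P(1) = (1-0.4198) × 0.4198^1
P(1) = 0.5802 × 0.4198
P(1) = 0.2436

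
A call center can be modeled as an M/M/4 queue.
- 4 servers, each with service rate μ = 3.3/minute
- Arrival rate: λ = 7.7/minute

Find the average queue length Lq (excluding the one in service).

Traffic intensity: ρ = λ/(cμ) = 7.7/(4×3.3) = 0.5833
Since ρ = 0.5833 < 1, system is stable.
Offered load a = λ/μ = cρ = 7.7/3.3 = 2.3333
P₀ = [ Σₙ₌₀^3 aⁿ/n! + a^4/(4!(1-ρ)) ]⁻¹
Σ = a^0/0! + a^1/1! + a^2/2! + a^3/3! = 1.0000 + 2.3333 + 2.7222 + 2.1173 = 8.1728
a^4/(4!(1-ρ)) = 29.6420/(24 × 0.41667) = 2.9642
P₀ = 1/(8.1728 + 2.9642) = 0.08979
Lq = P₀·a^4·ρ / (4!(1-ρ)²) = 0.08979 × 29.6420 × 0.5833 / (24 × 0.1736) = 0.3726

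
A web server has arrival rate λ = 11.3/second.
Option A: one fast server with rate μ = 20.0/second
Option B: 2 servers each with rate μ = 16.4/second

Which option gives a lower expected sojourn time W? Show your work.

Option A: single server μ = 20.0 (M/M/1)
  ρ_A = 11.3/20.0 = 0.5650
  W_A = 1/(μ-λ) = 1/(20.0-11.3) = 1/8.70 = 0.1149

Option B: 2 servers μ = 16.4 (M/M/2)
  ρ_B = λ/(cμ) = 11.3/(2×16.4) = 0.3445
  Offered load a = λ/μ = cρ = 11.3/16.4 = 0.6890
  P₀ = [ Σₙ₌₀^1 aⁿ/n! + a^2/(2!(1-ρ)) ]⁻¹
  Σ = a^0/0! + a^1/1! = 1.0000 + 0.6890 = 1.6890
  a^2/(2!(1-ρ)) = 0.47475/(2 × 0.65549) = 0.3621
  P₀ = 1/(1.6890 + 0.3621) = 0.4875
  Lq = P₀·a^2·ρ / (2!(1-ρ)²) = 0.4875 × 0.4748 × 0.3445 / (2 × 0.4297) = 0.09279
  Wq_B = Lq/λ = 0.09279/11.3 = 0.008212
  W_B = Wq_B + 1/μ = 0.008212 + 0.06098 = 0.06919

Since W_B = 0.06919 < W_A = 0.1149, Option B (multiple servers) has the shorter time in system.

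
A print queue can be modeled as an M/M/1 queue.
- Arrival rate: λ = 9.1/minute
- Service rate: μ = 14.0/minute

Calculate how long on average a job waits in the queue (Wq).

First, compute utilization: ρ = λ/μ = 9.1/14.0 = 0.6500
For M/M/1: Wq = λ/(μ(μ-λ))
Wq = 9.1/(14.0 × (14.0-9.1))
Wq = 9.1/(14.0 × 4.90)
Wq = 0.1327 minutes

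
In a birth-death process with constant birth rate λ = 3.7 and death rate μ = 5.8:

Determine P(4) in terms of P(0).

For constant rates: P(n)/P(0) = (λ/μ)^n
P(4)/P(0) = (3.7/5.8)^4 = 0.6379^4 = 0.1656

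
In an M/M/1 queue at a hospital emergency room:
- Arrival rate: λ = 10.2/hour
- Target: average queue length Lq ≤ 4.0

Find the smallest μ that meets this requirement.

For M/M/1: Lq = λ²/(μ(μ-λ))
Need Lq ≤ 4.0, i.e. μ(μ-λ) ≥ λ²/4.0
μ² - 10.2μ - 104.04/4.0 ≥ 0  →  μ² - 10.2μ - 26.0100 ≥ 0
Quadratic formula (positive root): μ = [λ + √(λ² + 4×26.0100)]/2
Discriminant: 104.04 + 4×26.0100 = 208.0800, √208.0800 = 14.4250
μ ≥ (10.2 + 14.4250)/2 = 12.3125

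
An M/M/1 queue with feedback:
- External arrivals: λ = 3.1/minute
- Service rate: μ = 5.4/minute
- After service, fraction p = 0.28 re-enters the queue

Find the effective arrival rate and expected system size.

Effective arrival rate: λ_eff = λ/(1-p) = 3.1/(1-0.28) = 3.1/0.72 = 4.305556
ρ = λ_eff/μ = 4.305556/5.4 = 0.797325
L = ρ/(1-ρ) = 0.797325/(1-0.797325) = 3.9340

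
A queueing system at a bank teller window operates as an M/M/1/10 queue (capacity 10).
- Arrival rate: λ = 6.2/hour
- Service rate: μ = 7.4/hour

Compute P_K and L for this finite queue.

ρ = λ/μ = 6.2/7.4 = 0.837838
P₀ = (1-ρ)/(1-ρ^(K+1)) = (1-0.837838)/(1-0.837838^11) = 0.1622/0.8572 = 0.1892
P_K = P₀×ρ^K = 0.18918 × 0.837838^10 = 0.18918 × 0.17045 = 0.03225
Blocking probability P_10 = 0.03225 (3.22%)
L = ρ[1 - (K+1)ρ^K + Kρ^(K+1)] / [(1-ρ)(1-ρ^(K+1))]
L = 0.837838 × (1 - 11×0.1704514 + 10×0.1428106) / ((1 - 0.837838) × (1 - 0.1428106)) = 3.3340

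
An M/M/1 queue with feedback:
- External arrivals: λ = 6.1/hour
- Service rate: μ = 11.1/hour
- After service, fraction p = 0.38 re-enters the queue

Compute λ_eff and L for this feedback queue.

Effective arrival rate: λ_eff = λ/(1-p) = 6.1/(1-0.38) = 6.1/0.62 = 9.8387
ρ = λ_eff/μ = 9.8387/11.1 = 0.88637
L = ρ/(1-ρ) = 0.88637/(1-0.88637) = 7.8005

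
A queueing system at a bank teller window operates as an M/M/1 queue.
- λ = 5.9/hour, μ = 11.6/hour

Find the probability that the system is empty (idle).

ρ = λ/μ = 5.9/11.6 = 0.5086
P(0) = 1 - ρ = 1 - 0.5086 = 0.4914
The server is idle 49.14% of the time.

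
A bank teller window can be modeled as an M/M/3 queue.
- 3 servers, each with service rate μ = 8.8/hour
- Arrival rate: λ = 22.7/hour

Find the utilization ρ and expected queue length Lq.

Traffic intensity: ρ = λ/(cμ) = 22.7/(3×8.8) = 0.8598
Since ρ = 0.8598 < 1, system is stable.
Offered load a = λ/μ = cρ = 22.7/8.8 = 2.5795
P₀ = [ Σₙ₌₀^2 aⁿ/n! + a^3/(3!(1-ρ)) ]⁻¹
Σ = a^0/0! + a^1/1! + a^2/2! = 1.00000 + 2.57955 + 3.32703 = 6.9066
a^3/(3!(1-ρ)) = 17.16444/(6 × 0.1401515) = 20.4118
P₀ = 1/(6.9066 + 20.4118) = 0.03661
Lq = P₀·a^3·ρ / (3!(1-ρ)²) = 0.036605 × 17.1644 × 0.85985 / (6 × 0.019642) = 4.5841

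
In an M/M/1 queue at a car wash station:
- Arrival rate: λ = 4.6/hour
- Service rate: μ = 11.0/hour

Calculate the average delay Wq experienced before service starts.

First, compute utilization: ρ = λ/μ = 4.6/11.0 = 0.4182
For M/M/1: Wq = λ/(μ(μ-λ))
Wq = 4.6/(11.0 × (11.0-4.6))
Wq = 4.6/(11.0 × 6.40)
Wq = 0.06534 hours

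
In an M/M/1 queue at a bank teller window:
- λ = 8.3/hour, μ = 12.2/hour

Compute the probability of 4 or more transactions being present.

ρ = λ/μ = 8.3/12.2 = 0.6803
P(N ≥ n) = ρⁿ
P(N ≥ 4) = 0.6803^4
P(N ≥ 4) = 0.2142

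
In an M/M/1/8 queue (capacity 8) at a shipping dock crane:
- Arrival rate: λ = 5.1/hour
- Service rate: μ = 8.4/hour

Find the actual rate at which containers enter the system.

ρ = λ/μ = 5.1/8.4 = 0.60714
P₀ = (1-ρ)/(1-ρ^(K+1)) = (1-0.60714)/(1-0.60714^9) = 0.39286/0.98879 = 0.3973
P_K = P₀×ρ^K = 0.39731 × 0.60714^8 = 0.39731 × 0.018463 = 0.007336
λ_eff = λ(1-P_K) = 5.1 × (1 - 0.007336) = 5.1 × 0.99266 = 5.0626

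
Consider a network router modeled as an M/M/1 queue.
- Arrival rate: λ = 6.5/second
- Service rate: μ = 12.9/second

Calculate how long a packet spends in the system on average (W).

First, compute utilization: ρ = λ/μ = 6.5/12.9 = 0.5039
For M/M/1: W = 1/(μ-λ)
W = 1/(12.9-6.5) = 1/6.40
W = 0.1562 seconds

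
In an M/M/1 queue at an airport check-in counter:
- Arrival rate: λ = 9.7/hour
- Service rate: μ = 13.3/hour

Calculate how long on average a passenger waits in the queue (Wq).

First, compute utilization: ρ = λ/μ = 9.7/13.3 = 0.7293
For M/M/1: Wq = λ/(μ(μ-λ))
Wq = 9.7/(13.3 × (13.3-9.7))
Wq = 9.7/(13.3 × 3.60)
Wq = 0.2026 hours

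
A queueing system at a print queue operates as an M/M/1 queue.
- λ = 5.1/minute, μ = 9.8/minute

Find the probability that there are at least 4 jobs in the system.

ρ = λ/μ = 5.1/9.8 = 0.52041
P(N ≥ n) = ρⁿ
P(N ≥ 4) = 0.52041^4
P(N ≥ 4) = 0.07335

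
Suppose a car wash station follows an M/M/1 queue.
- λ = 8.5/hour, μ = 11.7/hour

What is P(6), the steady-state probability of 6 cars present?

ρ = λ/μ = 8.5/11.7 = 0.7265
P(n) = (1-ρ)ρⁿ
P(6) = (1-0.7265) × 0.7265^6
P(6) = 0.27350 × 0.14703
P(6) = 0.04021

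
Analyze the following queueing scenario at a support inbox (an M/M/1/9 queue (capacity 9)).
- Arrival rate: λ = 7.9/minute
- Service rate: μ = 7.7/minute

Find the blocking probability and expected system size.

ρ = λ/μ = 7.9/7.7 = 1.02597
P₀ = (1-ρ)/(1-ρ^(K+1)) = (1-1.02597)/(1-1.02597^10) = -0.025970/-0.29225 = 0.08886
P_K = P₀×ρ^K = 0.08886 × 1.02597^9 = 0.08886 × 1.2595 = 0.1119
Blocking probability P_9 = 0.1119 (11.19%)
L = ρ[1 - (K+1)ρ^K + Kρ^(K+1)] / [(1-ρ)(1-ρ^(K+1))]
L = 1.02597 × (1 - 10×1.25953998 + 9×1.29225023) / ((1 - 1.02597) × (1 - 1.29225023)) = 4.7113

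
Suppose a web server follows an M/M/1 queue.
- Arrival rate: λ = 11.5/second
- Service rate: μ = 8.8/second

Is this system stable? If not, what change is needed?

Stability requires ρ = λ/(cμ) < 1
ρ = 11.5/(1 × 8.8) = 11.5/8.80 = 1.3068
Since 1.3068 ≥ 1, the system is UNSTABLE.
Queue grows without bound. Need μ > λ = 11.5.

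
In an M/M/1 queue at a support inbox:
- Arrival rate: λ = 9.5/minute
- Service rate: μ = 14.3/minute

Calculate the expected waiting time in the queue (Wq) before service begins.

First, compute utilization: ρ = λ/μ = 9.5/14.3 = 0.6643
For M/M/1: Wq = λ/(μ(μ-λ))
Wq = 9.5/(14.3 × (14.3-9.5))
Wq = 9.5/(14.3 × 4.80)
Wq = 0.1384 minutes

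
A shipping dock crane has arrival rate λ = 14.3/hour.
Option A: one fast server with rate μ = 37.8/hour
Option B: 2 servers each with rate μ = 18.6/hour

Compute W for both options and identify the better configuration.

Option A: single server μ = 37.8 (M/M/1)
  ρ_A = 14.3/37.8 = 0.3783
  W_A = 1/(μ-λ) = 1/(37.8-14.3) = 1/23.50 = 0.04255

Option B: 2 servers μ = 18.6 (M/M/2)
  ρ_B = λ/(cμ) = 14.3/(2×18.6) = 0.3844
  Offered load a = λ/μ = cρ = 14.3/18.6 = 0.7688
  P₀ = [ Σₙ₌₀^1 aⁿ/n! + a^2/(2!(1-ρ)) ]⁻¹
  Σ = a^0/0! + a^1/1! = 1.0000 + 0.7688 = 1.7688
  a^2/(2!(1-ρ)) = 0.5911/(2 × 0.6156) = 0.4801
  P₀ = 1/(1.7688 + 0.4801) = 0.4447
  Lq = P₀·a^2·ρ / (2!(1-ρ)²) = 0.4447 × 0.5911 × 0.3844 / (2 × 0.3790) = 0.1333
  Wq_B = Lq/λ = 0.133307/14.3 = 0.0093222
  W_B = Wq_B + 1/μ = 0.0093222 + 0.053763 = 0.06309

Since W_A = 0.04255 < W_B = 0.06309, Option A (single fast server) has the shorter time in system.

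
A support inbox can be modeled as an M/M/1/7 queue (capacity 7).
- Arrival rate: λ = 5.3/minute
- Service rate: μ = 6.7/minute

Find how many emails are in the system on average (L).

ρ = λ/μ = 5.3/6.7 = 0.79104
P₀ = (1-ρ)/(1-ρ^(K+1)) = (1-0.79104)/(1-0.79104^8) = 0.2090/0.8467 = 0.2468
P_K = P₀×ρ^K = 0.2468 × 0.79104^7 = 0.2468 × 0.1938 = 0.04783
L = ρ[1 - (K+1)ρ^K + Kρ^(K+1)] / [(1-ρ)(1-ρ^(K+1))]
L = 0.79104 × (1 - 8×0.1938 + 7×0.1533) / ((1 - 0.79104) × (1 - 0.1533)) = 2.3370 emails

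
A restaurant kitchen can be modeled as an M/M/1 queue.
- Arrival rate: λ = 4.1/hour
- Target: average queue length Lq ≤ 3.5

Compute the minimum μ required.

For M/M/1: Lq = λ²/(μ(μ-λ))
Need Lq ≤ 3.5, i.e. μ(μ-λ) ≥ λ²/3.5
μ² - 4.1μ - 16.81/3.5 ≥ 0  →  μ² - 4.1μ - 4.80286 ≥ 0
Quadratic formula (positive root): μ = [λ + √(λ² + 4×4.80286)]/2
Discriminant: 16.81 + 4×4.80286 = 36.0214, √36.0214 = 6.0018
μ ≥ (4.1 + 6.0018)/2 = 5.0509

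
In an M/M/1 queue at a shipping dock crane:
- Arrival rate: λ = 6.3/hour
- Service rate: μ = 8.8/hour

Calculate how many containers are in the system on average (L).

ρ = λ/μ = 6.3/8.8 = 0.7159
For M/M/1: L = λ/(μ-λ)
L = 6.3/(8.8-6.3) = 6.3/2.50
L = 2.5200 containers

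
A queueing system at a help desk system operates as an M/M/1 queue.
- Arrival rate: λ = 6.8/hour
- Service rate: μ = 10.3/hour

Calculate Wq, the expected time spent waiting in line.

First, compute utilization: ρ = λ/μ = 6.8/10.3 = 0.6602
For M/M/1: Wq = λ/(μ(μ-λ))
Wq = 6.8/(10.3 × (10.3-6.8))
Wq = 6.8/(10.3 × 3.50)
Wq = 0.1886 hours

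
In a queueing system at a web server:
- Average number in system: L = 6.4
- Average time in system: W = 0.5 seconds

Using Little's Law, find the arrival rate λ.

Little's Law: L = λW, so λ = L/W
λ = 6.4/0.5 = 12.8000 requests/second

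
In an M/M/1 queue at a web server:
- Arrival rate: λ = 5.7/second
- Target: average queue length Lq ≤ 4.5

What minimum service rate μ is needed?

For M/M/1: Lq = λ²/(μ(μ-λ))
Need Lq ≤ 4.5, i.e. μ(μ-λ) ≥ λ²/4.5
μ² - 5.7μ - 32.49/4.5 ≥ 0  →  μ² - 5.7μ - 7.2200 ≥ 0
Quadratic formula (positive root): μ = [λ + √(λ² + 4×7.2200)]/2
Discriminant: 32.49 + 4×7.2200 = 61.3700, √61.3700 = 7.833901
μ ≥ (5.7 + 7.833901)/2 = 6.7670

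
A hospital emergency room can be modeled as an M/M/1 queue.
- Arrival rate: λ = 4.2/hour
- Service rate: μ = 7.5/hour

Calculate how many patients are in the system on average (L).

ρ = λ/μ = 4.2/7.5 = 0.5600
For M/M/1: L = λ/(μ-λ)
L = 4.2/(7.5-4.2) = 4.2/3.30
L = 1.2727 patients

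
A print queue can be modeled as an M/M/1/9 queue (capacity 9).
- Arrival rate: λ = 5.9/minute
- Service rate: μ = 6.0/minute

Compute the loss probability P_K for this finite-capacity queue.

ρ = λ/μ = 5.9/6.0 = 0.98333
P₀ = (1-ρ)/(1-ρ^(K+1)) = (1-0.98333)/(1-0.98333^10) = 0.016670/0.15473 = 0.1077
P_K = P₀×ρ^K = 0.107733 × 0.98333^9 = 0.107733 × 0.859594 = 0.09261
Blocking probability = 9.26%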